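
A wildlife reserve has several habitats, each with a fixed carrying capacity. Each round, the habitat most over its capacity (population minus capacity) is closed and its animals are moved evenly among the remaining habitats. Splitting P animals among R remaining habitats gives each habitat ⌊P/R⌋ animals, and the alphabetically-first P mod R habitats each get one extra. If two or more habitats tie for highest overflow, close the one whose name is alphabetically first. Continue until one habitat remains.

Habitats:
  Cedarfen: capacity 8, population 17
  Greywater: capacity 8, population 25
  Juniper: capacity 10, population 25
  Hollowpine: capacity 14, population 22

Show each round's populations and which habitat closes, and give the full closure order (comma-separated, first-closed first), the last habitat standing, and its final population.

Closure order: Greywater, Juniper, Cedarfen
Last habitat: Hollowpine with 89 animals

Round 1: Cedarfen=17 Greywater=25 Hollowpine=22 Juniper=25 → close Greywater (overflow 17)
  25÷3 = 8 each, +1 to first 1
Round 2: Cedarfen=26 Hollowpine=30 Juniper=33 → close Juniper (overflow 23)
  33÷2 = 16 each, +1 to first 1
Round 3: Cedarfen=43 Hollowpine=46 → close Cedarfen (overflow 35)
  43÷1 = 43 each, +1 to first 0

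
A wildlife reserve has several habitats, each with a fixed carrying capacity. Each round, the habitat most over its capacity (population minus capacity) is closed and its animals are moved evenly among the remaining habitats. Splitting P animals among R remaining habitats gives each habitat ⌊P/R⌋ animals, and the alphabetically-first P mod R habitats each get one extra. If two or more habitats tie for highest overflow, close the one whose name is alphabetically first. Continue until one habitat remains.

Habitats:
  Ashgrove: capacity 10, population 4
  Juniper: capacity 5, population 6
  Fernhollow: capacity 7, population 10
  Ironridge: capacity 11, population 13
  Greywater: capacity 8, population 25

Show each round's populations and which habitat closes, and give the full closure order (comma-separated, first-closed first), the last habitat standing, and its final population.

Closure order: Greywater, Fernhollow, Ironridge, Juniper
Last habitat: Ashgrove with 58 animals

Round 1: Ashgrove=4 Fernhollow=10 Greywater=25 Ironridge=13 Juniper=6 → close Greywater (overflow 17)
  25÷4 = 6 each, +1 to first 1
Round 2: Ashgrove=11 Fernhollow=16 Ironridge=19 Juniper=12 → close Fernhollow (overflow 9)
  16÷3 = 5 each, +1 to first 1
Round 3: Ashgrove=17 Ironridge=24 Juniper=17 → close Ironridge (overflow 13)
  24÷2 = 12 each, +1 to first 0
Round 4: Ashgrove=29 Juniper=29 → close Juniper (overflow 24)
  29÷1 = 29 each, +1 to first 0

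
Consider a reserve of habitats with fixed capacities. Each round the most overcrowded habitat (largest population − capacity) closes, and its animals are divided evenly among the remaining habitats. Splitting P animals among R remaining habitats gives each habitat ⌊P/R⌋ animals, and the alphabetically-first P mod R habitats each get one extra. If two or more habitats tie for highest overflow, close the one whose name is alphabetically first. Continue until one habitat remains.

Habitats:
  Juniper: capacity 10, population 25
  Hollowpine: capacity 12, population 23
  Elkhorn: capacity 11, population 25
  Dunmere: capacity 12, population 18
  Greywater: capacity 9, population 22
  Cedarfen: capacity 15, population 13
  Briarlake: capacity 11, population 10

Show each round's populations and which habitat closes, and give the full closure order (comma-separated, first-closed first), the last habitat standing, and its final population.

Round 1: Briarlake=10 Cedarfen=13 Dunmere=18 Elkhorn=25 Greywater=22 Hollowpine=23 Juniper=25 → close Juniper (overflow 15)
  25÷6 = 4 each, +1 to first 1
Round 2: Briarlake=15 Cedarfen=17 Dunmere=22 Elkhorn=29 Greywater=26 Hollowpine=27 → close Elkhorn (overflow 18)
  29÷5 = 5 each, +1 to first 4
Round 3: Briarlake=21 Cedarfen=23 Dunmere=28 Greywater=32 Hollowpine=32 → close Greywater (overflow 23)
  32÷4 = 8 each, +1 to first 0
Round 4: Briarlake=29 Cedarfen=31 Dunmere=36 Hollowpine=40 → close Hollowpine (overflow 28)
  40÷3 = 13 each, +1 to first 1
Round 5: Briarlake=43 Cedarfen=44 Dunmere=49 → close Dunmere (overflow 37)
  49÷2 = 24 each, +1 to first 1
Round 6: Briarlake=68 Cedarfen=68 → close Briarlake (overflow 57)
  68÷1 = 68 each, +1 to first 0

Closure order: Juniper, Elkhorn, Greywater, Hollowpine, Dunmere, Briarlake
Last habitat: Cedarfen with 136 animals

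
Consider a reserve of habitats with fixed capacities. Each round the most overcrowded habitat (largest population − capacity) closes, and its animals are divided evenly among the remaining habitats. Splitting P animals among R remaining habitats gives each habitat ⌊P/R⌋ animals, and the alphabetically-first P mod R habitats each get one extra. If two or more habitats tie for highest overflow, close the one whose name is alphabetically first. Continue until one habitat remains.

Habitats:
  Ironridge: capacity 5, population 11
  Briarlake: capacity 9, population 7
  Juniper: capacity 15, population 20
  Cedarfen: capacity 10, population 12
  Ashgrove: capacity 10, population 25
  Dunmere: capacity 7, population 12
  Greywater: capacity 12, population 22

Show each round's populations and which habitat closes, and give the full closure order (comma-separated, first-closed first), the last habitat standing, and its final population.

Closure order: Ashgrove, Greywater, Ironridge, Dunmere, Juniper, Cedarfen
Last habitat: Briarlake with 109 animals

Round 1: Ashgrove=25 Briarlake=7 Cedarfen=12 Dunmere=12 Greywater=22 Ironridge=11 Juniper=20 → close Ashgrove (overflow 15)
  25÷6 = 4 each, +1 to first 1
Round 2: Briarlake=12 Cedarfen=16 Dunmere=16 Greywater=26 Ironridge=15 Juniper=24 → close Greywater (overflow 14)
  26÷5 = 5 each, +1 to first 1
Round 3: Briarlake=18 Cedarfen=21 Dunmere=21 Ironridge=20 Juniper=29 → close Ironridge (overflow 15)
  20÷4 = 5 each, +1 to first 0
Round 4: Briarlake=23 Cedarfen=26 Dunmere=26 Juniper=34 → close Dunmere (overflow 19)
  26÷3 = 8 each, +1 to first 2
Round 5: Briarlake=32 Cedarfen=35 Juniper=42 → close Juniper (overflow 27)
  42÷2 = 21 each, +1 to first 0
Round 6: Briarlake=53 Cedarfen=56 → close Cedarfen (overflow 46)
  56÷1 = 56 each, +1 to first 0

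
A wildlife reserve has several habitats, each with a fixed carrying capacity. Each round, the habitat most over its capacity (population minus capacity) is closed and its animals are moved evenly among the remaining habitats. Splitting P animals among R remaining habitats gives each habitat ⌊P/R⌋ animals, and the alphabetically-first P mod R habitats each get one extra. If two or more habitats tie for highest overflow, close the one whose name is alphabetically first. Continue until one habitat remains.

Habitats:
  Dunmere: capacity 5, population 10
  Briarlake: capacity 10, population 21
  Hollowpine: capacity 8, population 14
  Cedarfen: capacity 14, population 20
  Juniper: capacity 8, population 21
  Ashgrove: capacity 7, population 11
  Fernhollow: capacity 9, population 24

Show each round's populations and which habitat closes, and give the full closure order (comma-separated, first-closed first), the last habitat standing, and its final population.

Round 1: Ashgrove=11 Briarlake=21 Cedarfen=20 Dunmere=10 Fernhollow=24 Hollowpine=14 Juniper=21 → close Fernhollow (overflow 15)
  24÷6 = 4 each, +1 to first 0
Round 2: Ashgrove=15 Briarlake=25 Cedarfen=24 Dunmere=14 Hollowpine=18 Juniper=25 → close Juniper (overflow 17)
  25÷5 = 5 each, +1 to first 0
Round 3: Ashgrove=20 Briarlake=30 Cedarfen=29 Dunmere=19 Hollowpine=23 → close Briarlake (overflow 20)
  30÷4 = 7 each, +1 to first 2
Round 4: Ashgrove=28 Cedarfen=37 Dunmere=26 Hollowpine=30 → close Cedarfen (overflow 23)
  37÷3 = 12 each, +1 to first 1
Round 5: Ashgrove=41 Dunmere=38 Hollowpine=42 → close Ashgrove (overflow 34)
  41÷2 = 20 each, +1 to first 1
Round 6: Dunmere=59 Hollowpine=62 → close Dunmere (overflow 54)
  59÷1 = 59 each, +1 to first 0

Closure order: Fernhollow, Juniper, Briarlake, Cedarfen, Ashgrove, Dunmere
Last habitat: Hollowpine with 121 animals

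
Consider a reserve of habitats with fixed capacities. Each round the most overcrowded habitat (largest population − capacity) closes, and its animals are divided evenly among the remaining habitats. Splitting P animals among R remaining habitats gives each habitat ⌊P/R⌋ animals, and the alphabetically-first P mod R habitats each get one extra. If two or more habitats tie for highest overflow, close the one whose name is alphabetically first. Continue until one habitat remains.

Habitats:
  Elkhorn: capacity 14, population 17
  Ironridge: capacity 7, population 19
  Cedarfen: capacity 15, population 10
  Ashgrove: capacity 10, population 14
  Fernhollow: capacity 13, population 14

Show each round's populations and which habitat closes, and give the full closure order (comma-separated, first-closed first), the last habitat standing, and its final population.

Closure order: Ironridge, Ashgrove, Elkhorn, Fernhollow
Last habitat: Cedarfen with 74 animals

Round 1: Ashgrove=14 Cedarfen=10 Elkhorn=17 Fernhollow=14 Ironridge=19 → close Ironridge (overflow 12)
  19÷4 = 4 each, +1 to first 3
Round 2: Ashgrove=19 Cedarfen=15 Elkhorn=22 Fernhollow=18 → close Ashgrove (overflow 9)
  19÷3 = 6 each, +1 to first 1
Round 3: Cedarfen=22 Elkhorn=28 Fernhollow=24 → close Elkhorn (overflow 14)
  28÷2 = 14 each, +1 to first 0
Round 4: Cedarfen=36 Fernhollow=38 → close Fernhollow (overflow 25)
  38÷1 = 38 each, +1 to first 0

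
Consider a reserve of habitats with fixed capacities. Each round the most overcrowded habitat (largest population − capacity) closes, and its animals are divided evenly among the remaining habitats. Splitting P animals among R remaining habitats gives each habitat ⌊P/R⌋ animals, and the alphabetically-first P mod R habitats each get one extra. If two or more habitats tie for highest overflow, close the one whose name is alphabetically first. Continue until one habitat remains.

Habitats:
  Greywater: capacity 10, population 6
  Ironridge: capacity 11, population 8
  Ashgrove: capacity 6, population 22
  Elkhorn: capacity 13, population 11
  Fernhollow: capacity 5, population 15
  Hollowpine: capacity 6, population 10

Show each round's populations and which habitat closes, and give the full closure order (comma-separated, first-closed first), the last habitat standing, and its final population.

Closure order: Ashgrove, Fernhollow, Hollowpine, Elkhorn, Ironridge
Last habitat: Greywater with 72 animals

Round 1: Ashgrove=22 Elkhorn=11 Fernhollow=15 Greywater=6 Hollowpine=10 Ironridge=8 → close Ashgrove (overflow 16)
  22÷5 = 4 each, +1 to first 2
Round 2: Elkhorn=16 Fernhollow=20 Greywater=10 Hollowpine=14 Ironridge=12 → close Fernhollow (overflow 15)
  20÷4 = 5 each, +1 to first 0
Round 3: Elkhorn=21 Greywater=15 Hollowpine=19 Ironridge=17 → close Hollowpine (overflow 13)
  19÷3 = 6 each, +1 to first 1
Round 4: Elkhorn=28 Greywater=21 Ironridge=23 → close Elkhorn (overflow 15)
  28÷2 = 14 each, +1 to first 0
Round 5: Greywater=35 Ironridge=37 → close Ironridge (overflow 26)
  37÷1 = 37 each, +1 to first 0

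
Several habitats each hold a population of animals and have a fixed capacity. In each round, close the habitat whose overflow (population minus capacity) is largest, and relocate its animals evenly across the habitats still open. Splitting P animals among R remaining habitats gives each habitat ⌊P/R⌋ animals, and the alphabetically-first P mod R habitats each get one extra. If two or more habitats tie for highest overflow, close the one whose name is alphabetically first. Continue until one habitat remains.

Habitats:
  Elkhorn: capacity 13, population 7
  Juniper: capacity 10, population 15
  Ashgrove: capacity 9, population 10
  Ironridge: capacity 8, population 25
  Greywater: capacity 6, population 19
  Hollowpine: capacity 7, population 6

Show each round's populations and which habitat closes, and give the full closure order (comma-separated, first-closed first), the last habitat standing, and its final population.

Closure order: Ironridge, Greywater, Juniper, Ashgrove, Hollowpine
Last habitat: Elkhorn with 82 animals

Round 1: Ashgrove=10 Elkhorn=7 Greywater=19 Hollowpine=6 Ironridge=25 Juniper=15 → close Ironridge (overflow 17)
  25÷5 = 5 each, +1 to first 0
Round 2: Ashgrove=15 Elkhorn=12 Greywater=24 Hollowpine=11 Juniper=20 → close Greywater (overflow 18)
  24÷4 = 6 each, +1 to first 0
Round 3: Ashgrove=21 Elkhorn=18 Hollowpine=17 Juniper=26 → close Juniper (overflow 16)
  26÷3 = 8 each, +1 to first 2
Round 4: Ashgrove=30 Elkhorn=27 Hollowpine=25 → close Ashgrove (overflow 21)
  30÷2 = 15 each, +1 to first 0
Round 5: Elkhorn=42 Hollowpine=40 → close Hollowpine (overflow 33)
  40÷1 = 40 each, +1 to first 0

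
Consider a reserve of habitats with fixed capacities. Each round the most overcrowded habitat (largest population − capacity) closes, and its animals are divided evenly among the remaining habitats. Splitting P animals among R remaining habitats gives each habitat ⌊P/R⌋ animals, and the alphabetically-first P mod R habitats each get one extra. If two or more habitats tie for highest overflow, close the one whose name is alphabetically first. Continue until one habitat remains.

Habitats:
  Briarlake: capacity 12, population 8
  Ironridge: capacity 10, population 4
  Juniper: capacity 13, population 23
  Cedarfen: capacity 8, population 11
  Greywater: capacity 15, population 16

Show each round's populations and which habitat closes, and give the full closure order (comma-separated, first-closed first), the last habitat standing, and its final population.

Closure order: Juniper, Cedarfen, Greywater, Briarlake
Last habitat: Ironridge with 62 animals

Round 1: Briarlake=8 Cedarfen=11 Greywater=16 Ironridge=4 Juniper=23 → close Juniper (overflow 10)
  23÷4 = 5 each, +1 to first 3
Round 2: Briarlake=14 Cedarfen=17 Greywater=22 Ironridge=9 → close Cedarfen (overflow 9)
  17÷3 = 5 each, +1 to first 2
Round 3: Briarlake=20 Greywater=28 Ironridge=14 → close Greywater (overflow 13)
  28÷2 = 14 each, +1 to first 0
Round 4: Briarlake=34 Ironridge=28 → close Briarlake (overflow 22)
  34÷1 = 34 each, +1 to first 0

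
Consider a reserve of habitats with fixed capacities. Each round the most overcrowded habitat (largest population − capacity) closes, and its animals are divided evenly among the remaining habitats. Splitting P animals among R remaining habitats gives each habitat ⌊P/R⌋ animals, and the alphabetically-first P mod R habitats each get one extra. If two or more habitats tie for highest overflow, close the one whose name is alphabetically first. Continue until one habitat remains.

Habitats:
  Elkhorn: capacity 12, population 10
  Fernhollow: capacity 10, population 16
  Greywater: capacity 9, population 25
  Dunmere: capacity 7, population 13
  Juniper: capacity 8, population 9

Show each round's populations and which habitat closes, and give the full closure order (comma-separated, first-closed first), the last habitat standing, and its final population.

Round 1: Dunmere=13 Elkhorn=10 Fernhollow=16 Greywater=25 Juniper=9 → close Greywater (overflow 16)
  25÷4 = 6 each, +1 to first 1
Round 2: Dunmere=20 Elkhorn=16 Fernhollow=22 Juniper=15 → close Dunmere (overflow 13)
  20÷3 = 6 each, +1 to first 2
Round 3: Elkhorn=23 Fernhollow=29 Juniper=21 → close Fernhollow (overflow 19)
  29÷2 = 14 each, +1 to first 1
Round 4: Elkhorn=38 Juniper=35 → close Juniper (overflow 27)
  35÷1 = 35 each, +1 to first 0

Closure order: Greywater, Dunmere, Fernhollow, Juniper
Last habitat: Elkhorn with 73 animals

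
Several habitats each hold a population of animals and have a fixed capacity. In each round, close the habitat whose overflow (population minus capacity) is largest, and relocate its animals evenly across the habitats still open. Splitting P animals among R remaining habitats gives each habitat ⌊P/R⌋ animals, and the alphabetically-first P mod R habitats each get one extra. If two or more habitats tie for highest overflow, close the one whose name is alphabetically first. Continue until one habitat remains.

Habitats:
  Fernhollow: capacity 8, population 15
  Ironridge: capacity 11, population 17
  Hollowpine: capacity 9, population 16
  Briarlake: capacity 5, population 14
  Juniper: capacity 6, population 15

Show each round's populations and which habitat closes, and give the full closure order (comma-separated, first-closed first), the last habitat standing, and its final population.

Round 1: Briarlake=14 Fernhollow=15 Hollowpine=16 Ironridge=17 Juniper=15 → close Briarlake (overflow 9)
  14÷4 = 3 each, +1 to first 2
Round 2: Fernhollow=19 Hollowpine=20 Ironridge=20 Juniper=18 → close Juniper (overflow 12)
  18÷3 = 6 each, +1 to first 0
Round 3: Fernhollow=25 Hollowpine=26 Ironridge=26 → close Fernhollow (overflow 17)
  25÷2 = 12 each, +1 to first 1
Round 4: Hollowpine=39 Ironridge=38 → close Hollowpine (overflow 30)
  39÷1 = 39 each, +1 to first 0

Closure order: Briarlake, Juniper, Fernhollow, Hollowpine
Last habitat: Ironridge with 77 animals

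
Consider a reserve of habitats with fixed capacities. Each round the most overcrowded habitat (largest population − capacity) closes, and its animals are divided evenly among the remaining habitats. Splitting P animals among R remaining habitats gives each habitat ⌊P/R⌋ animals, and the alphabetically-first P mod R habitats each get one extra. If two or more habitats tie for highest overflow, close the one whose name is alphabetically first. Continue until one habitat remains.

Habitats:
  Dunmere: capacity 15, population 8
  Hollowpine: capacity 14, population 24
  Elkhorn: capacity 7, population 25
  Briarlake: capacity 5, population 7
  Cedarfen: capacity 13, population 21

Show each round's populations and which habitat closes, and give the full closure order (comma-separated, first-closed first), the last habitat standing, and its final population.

Closure order: Elkhorn, Hollowpine, Cedarfen, Briarlake
Last habitat: Dunmere with 85 animals

Round 1: Briarlake=7 Cedarfen=21 Dunmere=8 Elkhorn=25 Hollowpine=24 → close Elkhorn (overflow 18)
  25÷4 = 6 each, +1 to first 1
Round 2: Briarlake=14 Cedarfen=27 Dunmere=14 Hollowpine=30 → close Hollowpine (overflow 16)
  30÷3 = 10 each, +1 to first 0
Round 3: Briarlake=24 Cedarfen=37 Dunmere=24 → close Cedarfen (overflow 24)
  37÷2 = 18 each, +1 to first 1
Round 4: Briarlake=43 Dunmere=42 → close Briarlake (overflow 38)
  43÷1 = 43 each, +1 to first 0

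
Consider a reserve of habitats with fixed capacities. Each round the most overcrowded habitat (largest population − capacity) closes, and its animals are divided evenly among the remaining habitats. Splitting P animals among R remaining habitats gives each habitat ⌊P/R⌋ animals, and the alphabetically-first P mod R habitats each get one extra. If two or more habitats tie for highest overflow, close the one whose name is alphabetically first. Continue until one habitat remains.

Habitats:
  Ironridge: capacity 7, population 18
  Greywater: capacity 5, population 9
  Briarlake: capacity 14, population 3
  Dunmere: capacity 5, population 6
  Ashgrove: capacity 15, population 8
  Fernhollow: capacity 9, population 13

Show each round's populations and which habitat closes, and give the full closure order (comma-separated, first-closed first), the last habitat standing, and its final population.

Closure order: Ironridge, Fernhollow, Greywater, Dunmere, Ashgrove
Last habitat: Briarlake with 57 animals

Round 1: Ashgrove=8 Briarlake=3 Dunmere=6 Fernhollow=13 Greywater=9 Ironridge=18 → close Ironridge (overflow 11)
  18÷5 = 3 each, +1 to first 3
Round 2: Ashgrove=12 Briarlake=7 Dunmere=10 Fernhollow=16 Greywater=12 → close Fernhollow (overflow 7)
  16÷4 = 4 each, +1 to first 0
Round 3: Ashgrove=16 Briarlake=11 Dunmere=14 Greywater=16 → close Greywater (overflow 11)
  16÷3 = 5 each, +1 to first 1
Round 4: Ashgrove=22 Briarlake=16 Dunmere=19 → close Dunmere (overflow 14)
  19÷2 = 9 each, +1 to first 1
Round 5: Ashgrove=32 Briarlake=25 → close Ashgrove (overflow 17)
  32÷1 = 32 each, +1 to first 0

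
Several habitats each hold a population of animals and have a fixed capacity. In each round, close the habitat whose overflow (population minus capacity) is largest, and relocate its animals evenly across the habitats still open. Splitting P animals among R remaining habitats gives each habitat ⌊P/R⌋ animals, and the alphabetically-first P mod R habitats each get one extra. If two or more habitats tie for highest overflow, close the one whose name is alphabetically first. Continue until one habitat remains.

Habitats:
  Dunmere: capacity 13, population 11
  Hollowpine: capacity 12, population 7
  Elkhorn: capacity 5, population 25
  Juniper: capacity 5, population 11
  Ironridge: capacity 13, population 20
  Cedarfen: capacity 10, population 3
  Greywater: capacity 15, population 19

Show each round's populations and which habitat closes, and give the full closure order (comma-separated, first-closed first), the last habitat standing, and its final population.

Closure order: Elkhorn, Ironridge, Juniper, Greywater, Dunmere, Cedarfen
Last habitat: Hollowpine with 96 animals

Round 1: Cedarfen=3 Dunmere=11 Elkhorn=25 Greywater=19 Hollowpine=7 Ironridge=20 Juniper=11 → close Elkhorn (overflow 20)
  25÷6 = 4 each, +1 to first 1
Round 2: Cedarfen=8 Dunmere=15 Greywater=23 Hollowpine=11 Ironridge=24 Juniper=15 → close Ironridge (overflow 11)
  24÷5 = 4 each, +1 to first 4
Round 3: Cedarfen=13 Dunmere=20 Greywater=28 Hollowpine=16 Juniper=19 → close Juniper (overflow 14)
  19÷4 = 4 each, +1 to first 3
Round 4: Cedarfen=18 Dunmere=25 Greywater=33 Hollowpine=20 → close Greywater (overflow 18)
  33÷3 = 11 each, +1 to first 0
Round 5: Cedarfen=29 Dunmere=36 Hollowpine=31 → close Dunmere (overflow 23)
  36÷2 = 18 each, +1 to first 0
Round 6: Cedarfen=47 Hollowpine=49 → close Cedarfen (overflow 37)
  47÷1 = 47 each, +1 to first 0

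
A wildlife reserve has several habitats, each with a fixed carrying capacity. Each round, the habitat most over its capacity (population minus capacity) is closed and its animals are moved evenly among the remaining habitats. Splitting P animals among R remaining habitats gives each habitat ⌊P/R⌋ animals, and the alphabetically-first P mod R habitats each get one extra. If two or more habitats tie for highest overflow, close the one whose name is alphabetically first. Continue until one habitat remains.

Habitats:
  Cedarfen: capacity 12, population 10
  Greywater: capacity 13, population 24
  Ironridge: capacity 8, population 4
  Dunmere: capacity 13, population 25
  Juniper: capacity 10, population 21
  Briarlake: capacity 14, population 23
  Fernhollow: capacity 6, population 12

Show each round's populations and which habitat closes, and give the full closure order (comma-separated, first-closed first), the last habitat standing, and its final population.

Round 1: Briarlake=23 Cedarfen=10 Dunmere=25 Fernhollow=12 Greywater=24 Ironridge=4 Juniper=21 → close Dunmere (overflow 12)
  25÷6 = 4 each, +1 to first 1
Round 2: Briarlake=28 Cedarfen=14 Fernhollow=16 Greywater=28 Ironridge=8 Juniper=25 → close Greywater (overflow 15)
  28÷5 = 5 each, +1 to first 3
Round 3: Briarlake=34 Cedarfen=20 Fernhollow=22 Ironridge=13 Juniper=30 → close Briarlake (overflow 20)
  34÷4 = 8 each, +1 to first 2
Round 4: Cedarfen=29 Fernhollow=31 Ironridge=21 Juniper=38 → close Juniper (overflow 28)
  38÷3 = 12 each, +1 to first 2
Round 5: Cedarfen=42 Fernhollow=44 Ironridge=33 → close Fernhollow (overflow 38)
  44÷2 = 22 each, +1 to first 0
Round 6: Cedarfen=64 Ironridge=55 → close Cedarfen (overflow 52)
  64÷1 = 64 each, +1 to first 0

Closure order: Dunmere, Greywater, Briarlake, Juniper, Fernhollow, Cedarfen
Last habitat: Ironridge with 119 animals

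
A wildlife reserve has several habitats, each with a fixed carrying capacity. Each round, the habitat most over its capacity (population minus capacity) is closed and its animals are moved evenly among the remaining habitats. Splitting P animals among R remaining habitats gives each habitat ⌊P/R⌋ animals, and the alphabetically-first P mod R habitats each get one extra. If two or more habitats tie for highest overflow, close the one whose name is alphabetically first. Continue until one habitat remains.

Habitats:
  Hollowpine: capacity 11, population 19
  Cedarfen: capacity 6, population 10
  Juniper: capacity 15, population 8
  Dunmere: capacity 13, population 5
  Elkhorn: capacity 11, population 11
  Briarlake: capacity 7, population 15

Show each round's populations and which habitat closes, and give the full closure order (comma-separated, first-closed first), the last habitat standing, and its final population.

Round 1: Briarlake=15 Cedarfen=10 Dunmere=5 Elkhorn=11 Hollowpine=19 Juniper=8 → close Briarlake (overflow 8)
  15÷5 = 3 each, +1 to first 0
Round 2: Cedarfen=13 Dunmere=8 Elkhorn=14 Hollowpine=22 Juniper=11 → close Hollowpine (overflow 11)
  22÷4 = 5 each, +1 to first 2
Round 3: Cedarfen=19 Dunmere=14 Elkhorn=19 Juniper=16 → close Cedarfen (overflow 13)
  19÷3 = 6 each, +1 to first 1
Round 4: Dunmere=21 Elkhorn=25 Juniper=22 → close Elkhorn (overflow 14)
  25÷2 = 12 each, +1 to first 1
Round 5: Dunmere=34 Juniper=34 → close Dunmere (overflow 21)
  34÷1 = 34 each, +1 to first 0

Closure order: Briarlake, Hollowpine, Cedarfen, Elkhorn, Dunmere
Last habitat: Juniper with 68 animals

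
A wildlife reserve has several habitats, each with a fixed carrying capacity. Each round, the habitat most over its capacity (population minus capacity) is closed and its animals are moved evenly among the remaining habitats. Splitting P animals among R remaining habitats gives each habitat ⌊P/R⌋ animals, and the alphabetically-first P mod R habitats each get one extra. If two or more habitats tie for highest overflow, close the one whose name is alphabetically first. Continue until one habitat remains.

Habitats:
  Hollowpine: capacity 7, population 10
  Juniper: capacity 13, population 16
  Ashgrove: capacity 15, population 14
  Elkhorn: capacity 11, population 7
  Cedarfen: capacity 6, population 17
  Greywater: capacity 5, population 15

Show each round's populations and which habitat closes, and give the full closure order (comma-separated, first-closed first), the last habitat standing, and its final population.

Round 1: Ashgrove=14 Cedarfen=17 Elkhorn=7 Greywater=15 Hollowpine=10 Juniper=16 → close Cedarfen (overflow 11)
  17÷5 = 3 each, +1 to first 2
Round 2: Ashgrove=18 Elkhorn=11 Greywater=18 Hollowpine=13 Juniper=19 → close Greywater (overflow 13)
  18÷4 = 4 each, +1 to first 2
Round 3: Ashgrove=23 Elkhorn=16 Hollowpine=17 Juniper=23 → close Hollowpine (overflow 10)
  17÷3 = 5 each, +1 to first 2
Round 4: Ashgrove=29 Elkhorn=22 Juniper=28 → close Juniper (overflow 15)
  28÷2 = 14 each, +1 to first 0
Round 5: Ashgrove=43 Elkhorn=36 → close Ashgrove (overflow 28)
  43÷1 = 43 each, +1 to first 0

Closure order: Cedarfen, Greywater, Hollowpine, Juniper, Ashgrove
Last habitat: Elkhorn with 79 animals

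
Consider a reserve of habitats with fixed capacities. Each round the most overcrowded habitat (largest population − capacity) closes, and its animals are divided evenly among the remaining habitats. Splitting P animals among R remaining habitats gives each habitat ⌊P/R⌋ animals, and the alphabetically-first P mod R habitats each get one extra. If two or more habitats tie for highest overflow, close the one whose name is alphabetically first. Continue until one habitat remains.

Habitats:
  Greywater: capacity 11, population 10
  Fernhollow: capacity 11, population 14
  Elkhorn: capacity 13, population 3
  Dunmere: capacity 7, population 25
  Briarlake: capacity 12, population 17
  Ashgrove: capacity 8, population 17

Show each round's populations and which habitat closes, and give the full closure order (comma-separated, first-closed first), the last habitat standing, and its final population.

Round 1: Ashgrove=17 Briarlake=17 Dunmere=25 Elkhorn=3 Fernhollow=14 Greywater=10 → close Dunmere (overflow 18)
  25÷5 = 5 each, +1 to first 0
Round 2: Ashgrove=22 Briarlake=22 Elkhorn=8 Fernhollow=19 Greywater=15 → close Ashgrove (overflow 14)
  22÷4 = 5 each, +1 to first 2
Round 3: Briarlake=28 Elkhorn=14 Fernhollow=24 Greywater=20 → close Briarlake (overflow 16)
  28÷3 = 9 each, +1 to first 1
Round 4: Elkhorn=24 Fernhollow=33 Greywater=29 → close Fernhollow (overflow 22)
  33÷2 = 16 each, +1 to first 1
Round 5: Elkhorn=41 Greywater=45 → close Greywater (overflow 34)
  45÷1 = 45 each, +1 to first 0

Closure order: Dunmere, Ashgrove, Briarlake, Fernhollow, Greywater
Last habitat: Elkhorn with 86 animals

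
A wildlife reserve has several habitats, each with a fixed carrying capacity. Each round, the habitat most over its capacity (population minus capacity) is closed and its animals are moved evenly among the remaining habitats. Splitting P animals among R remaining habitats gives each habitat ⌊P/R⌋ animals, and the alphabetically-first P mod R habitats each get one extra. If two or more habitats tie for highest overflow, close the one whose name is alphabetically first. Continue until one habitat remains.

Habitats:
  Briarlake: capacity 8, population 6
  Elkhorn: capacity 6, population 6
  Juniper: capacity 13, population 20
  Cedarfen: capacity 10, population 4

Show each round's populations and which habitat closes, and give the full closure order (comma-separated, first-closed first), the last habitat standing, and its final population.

Closure order: Juniper, Elkhorn, Briarlake
Last habitat: Cedarfen with 36 animals

Round 1: Briarlake=6 Cedarfen=4 Elkhorn=6 Juniper=20 → close Juniper (overflow 7)
  20÷3 = 6 each, +1 to first 2
Round 2: Briarlake=13 Cedarfen=11 Elkhorn=12 → close Elkhorn (overflow 6)
  12÷2 = 6 each, +1 to first 0
Round 3: Briarlake=19 Cedarfen=17 → close Briarlake (overflow 11)
  19÷1 = 19 each, +1 to first 0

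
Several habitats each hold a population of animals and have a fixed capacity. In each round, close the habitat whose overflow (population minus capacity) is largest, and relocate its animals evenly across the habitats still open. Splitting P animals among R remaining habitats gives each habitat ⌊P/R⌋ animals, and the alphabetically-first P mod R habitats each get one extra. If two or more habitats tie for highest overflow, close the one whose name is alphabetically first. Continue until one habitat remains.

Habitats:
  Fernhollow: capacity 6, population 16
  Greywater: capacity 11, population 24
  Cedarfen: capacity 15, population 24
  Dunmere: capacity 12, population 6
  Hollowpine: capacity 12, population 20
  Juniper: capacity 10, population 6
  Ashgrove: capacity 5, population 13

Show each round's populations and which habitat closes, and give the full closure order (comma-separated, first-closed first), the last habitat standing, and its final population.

Closure order: Greywater, Fernhollow, Cedarfen, Ashgrove, Hollowpine, Juniper
Last habitat: Dunmere with 109 animals

Round 1: Ashgrove=13 Cedarfen=24 Dunmere=6 Fernhollow=16 Greywater=24 Hollowpine=20 Juniper=6 → close Greywater (overflow 13)
  24÷6 = 4 each, +1 to first 0
Round 2: Ashgrove=17 Cedarfen=28 Dunmere=10 Fernhollow=20 Hollowpine=24 Juniper=10 → close Fernhollow (overflow 14)
  20÷5 = 4 each, +1 to first 0
Round 3: Ashgrove=21 Cedarfen=32 Dunmere=14 Hollowpine=28 Juniper=14 → close Cedarfen (overflow 17)
  32÷4 = 8 each, +1 to first 0
Round 4: Ashgrove=29 Dunmere=22 Hollowpine=36 Juniper=22 → close Ashgrove (overflow 24)
  29÷3 = 9 each, +1 to first 2
Round 5: Dunmere=32 Hollowpine=46 Juniper=31 → close Hollowpine (overflow 34)
  46÷2 = 23 each, +1 to first 0
Round 6: Dunmere=55 Juniper=54 → close Juniper (overflow 44)
  54÷1 = 54 each, +1 to first 0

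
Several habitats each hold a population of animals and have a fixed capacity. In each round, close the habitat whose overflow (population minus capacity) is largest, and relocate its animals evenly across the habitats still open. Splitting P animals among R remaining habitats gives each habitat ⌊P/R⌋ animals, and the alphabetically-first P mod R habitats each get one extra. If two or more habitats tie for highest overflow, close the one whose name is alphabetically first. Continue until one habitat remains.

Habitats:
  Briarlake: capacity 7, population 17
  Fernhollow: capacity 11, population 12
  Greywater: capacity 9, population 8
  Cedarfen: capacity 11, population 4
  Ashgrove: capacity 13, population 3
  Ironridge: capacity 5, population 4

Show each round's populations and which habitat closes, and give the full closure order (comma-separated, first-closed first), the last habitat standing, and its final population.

Closure order: Briarlake, Fernhollow, Greywater, Ironridge, Cedarfen
Last habitat: Ashgrove with 48 animals

Round 1: Ashgrove=3 Briarlake=17 Cedarfen=4 Fernhollow=12 Greywater=8 Ironridge=4 → close Briarlake (overflow 10)
  17÷5 = 3 each, +1 to first 2
Round 2: Ashgrove=7 Cedarfen=8 Fernhollow=15 Greywater=11 Ironridge=7 → close Fernhollow (overflow 4)
  15÷4 = 3 each, +1 to first 3
Round 3: Ashgrove=11 Cedarfen=12 Greywater=15 Ironridge=10 → close Greywater (overflow 6)
  15÷3 = 5 each, +1 to first 0
Round 4: Ashgrove=16 Cedarfen=17 Ironridge=15 → close Ironridge (overflow 10)
  15÷2 = 7 each, +1 to first 1
Round 5: Ashgrove=24 Cedarfen=24 → close Cedarfen (overflow 13)
  24÷1 = 24 each, +1 to first 0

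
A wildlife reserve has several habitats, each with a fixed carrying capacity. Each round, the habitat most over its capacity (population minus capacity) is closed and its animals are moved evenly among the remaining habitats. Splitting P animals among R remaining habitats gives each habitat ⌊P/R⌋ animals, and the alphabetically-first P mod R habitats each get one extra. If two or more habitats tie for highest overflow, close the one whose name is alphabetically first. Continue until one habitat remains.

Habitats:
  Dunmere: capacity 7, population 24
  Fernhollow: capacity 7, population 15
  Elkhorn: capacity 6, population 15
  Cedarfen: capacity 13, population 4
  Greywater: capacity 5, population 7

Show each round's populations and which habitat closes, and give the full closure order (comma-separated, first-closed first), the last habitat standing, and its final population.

Round 1: Cedarfen=4 Dunmere=24 Elkhorn=15 Fernhollow=15 Greywater=7 → close Dunmere (overflow 17)
  24÷4 = 6 each, +1 to first 0
Round 2: Cedarfen=10 Elkhorn=21 Fernhollow=21 Greywater=13 → close Elkhorn (overflow 15)
  21÷3 = 7 each, +1 to first 0
Round 3: Cedarfen=17 Fernhollow=28 Greywater=20 → close Fernhollow (overflow 21)
  28÷2 = 14 each, +1 to first 0
Round 4: Cedarfen=31 Greywater=34 → close Greywater (overflow 29)
  34÷1 = 34 each, +1 to first 0

Closure order: Dunmere, Elkhorn, Fernhollow, Greywater
Last habitat: Cedarfen with 65 animals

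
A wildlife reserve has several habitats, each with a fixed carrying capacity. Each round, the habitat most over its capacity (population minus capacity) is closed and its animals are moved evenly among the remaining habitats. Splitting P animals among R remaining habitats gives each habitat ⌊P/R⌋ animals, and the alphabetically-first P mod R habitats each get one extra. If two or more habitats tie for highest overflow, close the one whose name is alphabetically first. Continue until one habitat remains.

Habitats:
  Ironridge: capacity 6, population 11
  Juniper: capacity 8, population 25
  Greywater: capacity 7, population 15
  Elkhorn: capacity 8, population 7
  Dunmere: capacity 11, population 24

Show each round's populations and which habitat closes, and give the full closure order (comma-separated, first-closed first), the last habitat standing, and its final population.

Closure order: Juniper, Dunmere, Greywater, Ironridge
Last habitat: Elkhorn with 82 animals

Round 1: Dunmere=24 Elkhorn=7 Greywater=15 Ironridge=11 Juniper=25 → close Juniper (overflow 17)
  25÷4 = 6 each, +1 to first 1
Round 2: Dunmere=31 Elkhorn=13 Greywater=21 Ironridge=17 → close Dunmere (overflow 20)
  31÷3 = 10 each, +1 to first 1
Round 3: Elkhorn=24 Greywater=31 Ironridge=27 → close Greywater (overflow 24)
  31÷2 = 15 each, +1 to first 1
Round 4: Elkhorn=40 Ironridge=42 → close Ironridge (overflow 36)
  42÷1 = 42 each, +1 to first 0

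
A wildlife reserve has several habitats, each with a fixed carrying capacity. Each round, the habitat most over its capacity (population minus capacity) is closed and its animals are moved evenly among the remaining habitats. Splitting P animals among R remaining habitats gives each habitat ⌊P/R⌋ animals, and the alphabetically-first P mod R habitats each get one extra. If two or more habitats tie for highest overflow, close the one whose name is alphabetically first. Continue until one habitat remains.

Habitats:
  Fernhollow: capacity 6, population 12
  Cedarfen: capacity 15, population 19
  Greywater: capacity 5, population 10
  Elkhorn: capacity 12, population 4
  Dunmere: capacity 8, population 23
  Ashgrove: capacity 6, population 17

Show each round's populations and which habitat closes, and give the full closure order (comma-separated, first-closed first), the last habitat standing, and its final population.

Round 1: Ashgrove=17 Cedarfen=19 Dunmere=23 Elkhorn=4 Fernhollow=12 Greywater=10 → close Dunmere (overflow 15)
  23÷5 = 4 each, +1 to first 3
Round 2: Ashgrove=22 Cedarfen=24 Elkhorn=9 Fernhollow=16 Greywater=14 → close Ashgrove (overflow 16)
  22÷4 = 5 each, +1 to first 2
Round 3: Cedarfen=30 Elkhorn=15 Fernhollow=21 Greywater=19 → close Cedarfen (overflow 15)
  30÷3 = 10 each, +1 to first 0
Round 4: Elkhorn=25 Fernhollow=31 Greywater=29 → close Fernhollow (overflow 25)
  31÷2 = 15 each, +1 to first 1
Round 5: Elkhorn=41 Greywater=44 → close Greywater (overflow 39)
  44÷1 = 44 each, +1 to first 0

Closure order: Dunmere, Ashgrove, Cedarfen, Fernhollow, Greywater
Last habitat: Elkhorn with 85 animals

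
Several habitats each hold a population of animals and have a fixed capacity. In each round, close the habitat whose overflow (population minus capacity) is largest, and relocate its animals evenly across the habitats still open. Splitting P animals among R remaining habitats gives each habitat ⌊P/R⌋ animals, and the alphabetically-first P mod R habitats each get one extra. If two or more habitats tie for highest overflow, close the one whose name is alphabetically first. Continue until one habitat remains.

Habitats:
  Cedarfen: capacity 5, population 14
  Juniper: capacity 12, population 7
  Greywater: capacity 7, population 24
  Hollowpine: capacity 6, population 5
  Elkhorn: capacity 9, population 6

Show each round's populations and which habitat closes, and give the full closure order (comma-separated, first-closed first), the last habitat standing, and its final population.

Round 1: Cedarfen=14 Elkhorn=6 Greywater=24 Hollowpine=5 Juniper=7 → close Greywater (overflow 17)
  24÷4 = 6 each, +1 to first 0
Round 2: Cedarfen=20 Elkhorn=12 Hollowpine=11 Juniper=13 → close Cedarfen (overflow 15)
  20÷3 = 6 each, +1 to first 2
Round 3: Elkhorn=19 Hollowpine=18 Juniper=19 → close Hollowpine (overflow 12)
  18÷2 = 9 each, +1 to first 0
Round 4: Elkhorn=28 Juniper=28 → close Elkhorn (overflow 19)
  28÷1 = 28 each, +1 to first 0

Closure order: Greywater, Cedarfen, Hollowpine, Elkhorn
Last habitat: Juniper with 56 animals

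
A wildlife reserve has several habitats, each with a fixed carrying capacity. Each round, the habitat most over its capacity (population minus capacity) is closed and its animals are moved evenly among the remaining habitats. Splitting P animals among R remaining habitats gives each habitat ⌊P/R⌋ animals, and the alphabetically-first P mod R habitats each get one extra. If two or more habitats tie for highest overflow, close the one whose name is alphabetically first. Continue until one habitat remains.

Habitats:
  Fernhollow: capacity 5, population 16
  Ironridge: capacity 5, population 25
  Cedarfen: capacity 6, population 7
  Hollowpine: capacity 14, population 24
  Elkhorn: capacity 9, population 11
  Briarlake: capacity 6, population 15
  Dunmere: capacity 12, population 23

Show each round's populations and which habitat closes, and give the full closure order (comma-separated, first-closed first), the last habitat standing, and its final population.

Closure order: Ironridge, Dunmere, Briarlake, Fernhollow, Hollowpine, Cedarfen
Last habitat: Elkhorn with 121 animals

Round 1: Briarlake=15 Cedarfen=7 Dunmere=23 Elkhorn=11 Fernhollow=16 Hollowpine=24 Ironridge=25 → close Ironridge (overflow 20)
  25÷6 = 4 each, +1 to first 1
Round 2: Briarlake=20 Cedarfen=11 Dunmere=27 Elkhorn=15 Fernhollow=20 Hollowpine=28 → close Dunmere (overflow 15)
  27÷5 = 5 each, +1 to first 2
Round 3: Briarlake=26 Cedarfen=17 Elkhorn=20 Fernhollow=25 Hollowpine=33 → close Briarlake (overflow 20)
  26÷4 = 6 each, +1 to first 2
Round 4: Cedarfen=24 Elkhorn=27 Fernhollow=31 Hollowpine=39 → close Fernhollow (overflow 26)
  31÷3 = 10 each, +1 to first 1
Round 5: Cedarfen=35 Elkhorn=37 Hollowpine=49 → close Hollowpine (overflow 35)
  49÷2 = 24 each, +1 to first 1
Round 6: Cedarfen=60 Elkhorn=61 → close Cedarfen (overflow 54)
  60÷1 = 60 each, +1 to first 0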